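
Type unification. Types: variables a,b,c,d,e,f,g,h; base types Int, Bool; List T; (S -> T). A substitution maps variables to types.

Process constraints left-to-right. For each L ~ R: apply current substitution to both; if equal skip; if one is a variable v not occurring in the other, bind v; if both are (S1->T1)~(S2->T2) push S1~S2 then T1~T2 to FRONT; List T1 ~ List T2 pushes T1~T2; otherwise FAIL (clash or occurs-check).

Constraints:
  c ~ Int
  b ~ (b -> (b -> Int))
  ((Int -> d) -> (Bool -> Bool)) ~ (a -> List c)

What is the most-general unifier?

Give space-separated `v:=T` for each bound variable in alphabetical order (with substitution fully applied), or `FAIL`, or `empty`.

step 1: unify c ~ Int  [subst: {-} | 2 pending]
  bind c := Int
step 2: unify b ~ (b -> (b -> Int))  [subst: {c:=Int} | 1 pending]
  occurs-check fail: b in (b -> (b -> Int))

Answer: FAIL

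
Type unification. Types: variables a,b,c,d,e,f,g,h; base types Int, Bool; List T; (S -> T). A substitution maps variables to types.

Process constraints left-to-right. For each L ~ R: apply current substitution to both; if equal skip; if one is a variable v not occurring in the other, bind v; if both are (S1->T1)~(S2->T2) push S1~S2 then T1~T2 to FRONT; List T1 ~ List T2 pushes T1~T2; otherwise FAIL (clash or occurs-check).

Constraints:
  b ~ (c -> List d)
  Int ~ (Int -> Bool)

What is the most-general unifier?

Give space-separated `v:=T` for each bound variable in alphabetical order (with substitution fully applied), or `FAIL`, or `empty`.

Answer: FAIL

Derivation:
step 1: unify b ~ (c -> List d)  [subst: {-} | 1 pending]
  bind b := (c -> List d)
step 2: unify Int ~ (Int -> Bool)  [subst: {b:=(c -> List d)} | 0 pending]
  clash: Int vs (Int -> Bool)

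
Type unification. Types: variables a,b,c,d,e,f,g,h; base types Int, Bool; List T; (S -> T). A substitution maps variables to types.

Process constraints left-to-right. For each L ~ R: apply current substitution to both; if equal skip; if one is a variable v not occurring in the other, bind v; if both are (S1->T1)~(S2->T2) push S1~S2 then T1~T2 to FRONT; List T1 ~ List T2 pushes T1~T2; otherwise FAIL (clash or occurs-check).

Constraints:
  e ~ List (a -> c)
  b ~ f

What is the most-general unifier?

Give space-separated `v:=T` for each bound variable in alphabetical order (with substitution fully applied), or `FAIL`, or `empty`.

step 1: unify e ~ List (a -> c)  [subst: {-} | 1 pending]
  bind e := List (a -> c)
step 2: unify b ~ f  [subst: {e:=List (a -> c)} | 0 pending]
  bind b := f

Answer: b:=f e:=List (a -> c)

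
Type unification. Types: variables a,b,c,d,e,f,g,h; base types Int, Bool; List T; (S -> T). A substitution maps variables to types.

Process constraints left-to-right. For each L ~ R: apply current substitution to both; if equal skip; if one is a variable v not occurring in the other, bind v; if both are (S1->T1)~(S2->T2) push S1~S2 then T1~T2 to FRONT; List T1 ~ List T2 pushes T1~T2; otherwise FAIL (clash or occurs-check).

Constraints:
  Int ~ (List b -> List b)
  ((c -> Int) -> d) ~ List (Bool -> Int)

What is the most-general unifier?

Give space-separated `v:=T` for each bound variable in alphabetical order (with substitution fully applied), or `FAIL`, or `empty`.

step 1: unify Int ~ (List b -> List b)  [subst: {-} | 1 pending]
  clash: Int vs (List b -> List b)

Answer: FAIL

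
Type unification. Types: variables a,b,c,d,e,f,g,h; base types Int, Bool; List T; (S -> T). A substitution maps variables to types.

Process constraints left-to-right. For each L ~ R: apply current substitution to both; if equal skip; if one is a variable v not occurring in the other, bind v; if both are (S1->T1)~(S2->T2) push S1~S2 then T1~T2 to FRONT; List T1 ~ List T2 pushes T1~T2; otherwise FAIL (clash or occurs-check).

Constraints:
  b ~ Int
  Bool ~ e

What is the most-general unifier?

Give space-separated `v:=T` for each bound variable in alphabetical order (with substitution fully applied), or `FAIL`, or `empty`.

Answer: b:=Int e:=Bool

Derivation:
step 1: unify b ~ Int  [subst: {-} | 1 pending]
  bind b := Int
step 2: unify Bool ~ e  [subst: {b:=Int} | 0 pending]
  bind e := Bool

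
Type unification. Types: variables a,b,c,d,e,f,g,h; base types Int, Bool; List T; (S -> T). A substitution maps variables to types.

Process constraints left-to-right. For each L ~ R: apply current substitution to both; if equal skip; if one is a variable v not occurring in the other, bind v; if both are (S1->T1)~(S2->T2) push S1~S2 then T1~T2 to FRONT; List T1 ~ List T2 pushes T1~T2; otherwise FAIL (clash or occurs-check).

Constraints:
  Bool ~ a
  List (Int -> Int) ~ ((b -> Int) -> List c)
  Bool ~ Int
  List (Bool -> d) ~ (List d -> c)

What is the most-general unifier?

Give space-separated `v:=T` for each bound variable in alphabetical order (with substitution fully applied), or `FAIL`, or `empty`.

Answer: FAIL

Derivation:
step 1: unify Bool ~ a  [subst: {-} | 3 pending]
  bind a := Bool
step 2: unify List (Int -> Int) ~ ((b -> Int) -> List c)  [subst: {a:=Bool} | 2 pending]
  clash: List (Int -> Int) vs ((b -> Int) -> List c)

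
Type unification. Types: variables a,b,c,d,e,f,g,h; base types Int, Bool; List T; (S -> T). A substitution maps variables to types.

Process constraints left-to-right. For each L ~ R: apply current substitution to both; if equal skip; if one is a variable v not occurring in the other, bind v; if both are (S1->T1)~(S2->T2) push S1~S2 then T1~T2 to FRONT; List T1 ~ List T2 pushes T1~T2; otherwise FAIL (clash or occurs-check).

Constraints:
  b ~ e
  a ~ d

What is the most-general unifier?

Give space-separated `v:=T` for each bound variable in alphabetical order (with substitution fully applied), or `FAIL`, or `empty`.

Answer: a:=d b:=e

Derivation:
step 1: unify b ~ e  [subst: {-} | 1 pending]
  bind b := e
step 2: unify a ~ d  [subst: {b:=e} | 0 pending]
  bind a := d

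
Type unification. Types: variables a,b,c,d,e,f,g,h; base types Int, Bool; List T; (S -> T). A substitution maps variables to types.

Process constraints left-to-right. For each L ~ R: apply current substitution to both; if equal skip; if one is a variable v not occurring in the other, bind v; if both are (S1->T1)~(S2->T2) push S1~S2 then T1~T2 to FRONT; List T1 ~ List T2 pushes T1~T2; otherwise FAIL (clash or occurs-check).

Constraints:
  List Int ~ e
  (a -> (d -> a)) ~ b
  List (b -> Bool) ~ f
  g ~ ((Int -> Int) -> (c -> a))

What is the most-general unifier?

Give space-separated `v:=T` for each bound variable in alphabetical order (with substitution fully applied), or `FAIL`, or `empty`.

Answer: b:=(a -> (d -> a)) e:=List Int f:=List ((a -> (d -> a)) -> Bool) g:=((Int -> Int) -> (c -> a))

Derivation:
step 1: unify List Int ~ e  [subst: {-} | 3 pending]
  bind e := List Int
step 2: unify (a -> (d -> a)) ~ b  [subst: {e:=List Int} | 2 pending]
  bind b := (a -> (d -> a))
step 3: unify List ((a -> (d -> a)) -> Bool) ~ f  [subst: {e:=List Int, b:=(a -> (d -> a))} | 1 pending]
  bind f := List ((a -> (d -> a)) -> Bool)
step 4: unify g ~ ((Int -> Int) -> (c -> a))  [subst: {e:=List Int, b:=(a -> (d -> a)), f:=List ((a -> (d -> a)) -> Bool)} | 0 pending]
  bind g := ((Int -> Int) -> (c -> a))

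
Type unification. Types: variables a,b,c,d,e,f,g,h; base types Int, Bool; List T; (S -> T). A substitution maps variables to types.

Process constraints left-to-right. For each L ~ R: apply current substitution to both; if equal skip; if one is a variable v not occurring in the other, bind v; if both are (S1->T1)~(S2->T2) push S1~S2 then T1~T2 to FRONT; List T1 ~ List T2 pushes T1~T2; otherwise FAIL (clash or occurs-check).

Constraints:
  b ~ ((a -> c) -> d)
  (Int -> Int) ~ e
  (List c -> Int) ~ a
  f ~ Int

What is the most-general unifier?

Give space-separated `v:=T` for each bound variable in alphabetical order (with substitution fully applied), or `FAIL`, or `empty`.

step 1: unify b ~ ((a -> c) -> d)  [subst: {-} | 3 pending]
  bind b := ((a -> c) -> d)
step 2: unify (Int -> Int) ~ e  [subst: {b:=((a -> c) -> d)} | 2 pending]
  bind e := (Int -> Int)
step 3: unify (List c -> Int) ~ a  [subst: {b:=((a -> c) -> d), e:=(Int -> Int)} | 1 pending]
  bind a := (List c -> Int)
step 4: unify f ~ Int  [subst: {b:=((a -> c) -> d), e:=(Int -> Int), a:=(List c -> Int)} | 0 pending]
  bind f := Int

Answer: a:=(List c -> Int) b:=(((List c -> Int) -> c) -> d) e:=(Int -> Int) f:=Int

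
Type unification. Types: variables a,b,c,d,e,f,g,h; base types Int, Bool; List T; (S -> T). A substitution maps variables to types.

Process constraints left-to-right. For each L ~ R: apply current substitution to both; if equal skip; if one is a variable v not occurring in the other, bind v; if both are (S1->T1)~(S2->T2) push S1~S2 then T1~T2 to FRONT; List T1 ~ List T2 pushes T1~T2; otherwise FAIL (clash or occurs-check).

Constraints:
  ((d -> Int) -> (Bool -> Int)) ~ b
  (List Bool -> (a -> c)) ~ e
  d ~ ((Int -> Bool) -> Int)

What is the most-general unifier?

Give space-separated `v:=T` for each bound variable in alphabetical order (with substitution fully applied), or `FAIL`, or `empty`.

step 1: unify ((d -> Int) -> (Bool -> Int)) ~ b  [subst: {-} | 2 pending]
  bind b := ((d -> Int) -> (Bool -> Int))
step 2: unify (List Bool -> (a -> c)) ~ e  [subst: {b:=((d -> Int) -> (Bool -> Int))} | 1 pending]
  bind e := (List Bool -> (a -> c))
step 3: unify d ~ ((Int -> Bool) -> Int)  [subst: {b:=((d -> Int) -> (Bool -> Int)), e:=(List Bool -> (a -> c))} | 0 pending]
  bind d := ((Int -> Bool) -> Int)

Answer: b:=((((Int -> Bool) -> Int) -> Int) -> (Bool -> Int)) d:=((Int -> Bool) -> Int) e:=(List Bool -> (a -> c))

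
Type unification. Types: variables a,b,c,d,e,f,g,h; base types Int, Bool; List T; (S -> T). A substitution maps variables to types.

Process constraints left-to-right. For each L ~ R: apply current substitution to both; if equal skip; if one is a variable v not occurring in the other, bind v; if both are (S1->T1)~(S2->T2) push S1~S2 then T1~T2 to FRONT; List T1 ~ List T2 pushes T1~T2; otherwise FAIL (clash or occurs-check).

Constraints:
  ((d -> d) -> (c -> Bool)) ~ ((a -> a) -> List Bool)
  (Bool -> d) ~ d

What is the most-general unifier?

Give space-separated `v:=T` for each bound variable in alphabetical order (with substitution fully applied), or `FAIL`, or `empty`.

step 1: unify ((d -> d) -> (c -> Bool)) ~ ((a -> a) -> List Bool)  [subst: {-} | 1 pending]
  -> decompose arrow: push (d -> d)~(a -> a), (c -> Bool)~List Bool
step 2: unify (d -> d) ~ (a -> a)  [subst: {-} | 2 pending]
  -> decompose arrow: push d~a, d~a
step 3: unify d ~ a  [subst: {-} | 3 pending]
  bind d := a
step 4: unify a ~ a  [subst: {d:=a} | 2 pending]
  -> identical, skip
step 5: unify (c -> Bool) ~ List Bool  [subst: {d:=a} | 1 pending]
  clash: (c -> Bool) vs List Bool

Answer: FAIL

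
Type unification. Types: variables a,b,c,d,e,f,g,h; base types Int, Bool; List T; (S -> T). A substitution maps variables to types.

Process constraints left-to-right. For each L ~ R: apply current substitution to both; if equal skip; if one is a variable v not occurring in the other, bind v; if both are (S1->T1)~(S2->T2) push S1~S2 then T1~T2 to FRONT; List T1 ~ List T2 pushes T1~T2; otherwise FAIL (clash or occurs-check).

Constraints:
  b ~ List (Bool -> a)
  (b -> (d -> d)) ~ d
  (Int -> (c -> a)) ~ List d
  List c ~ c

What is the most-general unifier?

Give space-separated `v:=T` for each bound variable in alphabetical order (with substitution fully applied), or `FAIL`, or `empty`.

step 1: unify b ~ List (Bool -> a)  [subst: {-} | 3 pending]
  bind b := List (Bool -> a)
step 2: unify (List (Bool -> a) -> (d -> d)) ~ d  [subst: {b:=List (Bool -> a)} | 2 pending]
  occurs-check fail

Answer: FAIL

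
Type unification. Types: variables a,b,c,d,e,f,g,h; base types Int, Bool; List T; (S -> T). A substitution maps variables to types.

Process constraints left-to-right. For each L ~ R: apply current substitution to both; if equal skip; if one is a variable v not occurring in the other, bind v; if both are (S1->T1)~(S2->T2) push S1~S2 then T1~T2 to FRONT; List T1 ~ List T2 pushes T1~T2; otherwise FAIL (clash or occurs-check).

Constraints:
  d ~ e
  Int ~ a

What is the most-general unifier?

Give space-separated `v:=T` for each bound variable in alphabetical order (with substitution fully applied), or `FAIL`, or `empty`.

Answer: a:=Int d:=e

Derivation:
step 1: unify d ~ e  [subst: {-} | 1 pending]
  bind d := e
step 2: unify Int ~ a  [subst: {d:=e} | 0 pending]
  bind a := Int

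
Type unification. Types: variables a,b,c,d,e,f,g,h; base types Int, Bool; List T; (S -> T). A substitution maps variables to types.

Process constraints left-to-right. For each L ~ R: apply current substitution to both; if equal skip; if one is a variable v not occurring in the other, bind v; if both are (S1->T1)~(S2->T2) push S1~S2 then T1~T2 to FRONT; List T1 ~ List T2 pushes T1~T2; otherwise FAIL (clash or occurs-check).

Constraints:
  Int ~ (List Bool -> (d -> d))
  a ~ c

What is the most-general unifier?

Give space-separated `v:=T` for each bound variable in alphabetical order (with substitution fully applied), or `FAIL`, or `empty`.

Answer: FAIL

Derivation:
step 1: unify Int ~ (List Bool -> (d -> d))  [subst: {-} | 1 pending]
  clash: Int vs (List Bool -> (d -> d))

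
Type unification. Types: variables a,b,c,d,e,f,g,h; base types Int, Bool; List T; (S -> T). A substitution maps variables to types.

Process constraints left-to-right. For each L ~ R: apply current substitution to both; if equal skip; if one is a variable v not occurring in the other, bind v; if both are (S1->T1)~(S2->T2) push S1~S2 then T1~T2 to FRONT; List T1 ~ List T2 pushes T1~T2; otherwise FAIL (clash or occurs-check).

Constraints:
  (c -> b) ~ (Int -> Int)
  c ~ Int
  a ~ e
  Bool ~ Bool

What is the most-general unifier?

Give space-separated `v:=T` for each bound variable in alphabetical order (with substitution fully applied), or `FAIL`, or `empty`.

Answer: a:=e b:=Int c:=Int

Derivation:
step 1: unify (c -> b) ~ (Int -> Int)  [subst: {-} | 3 pending]
  -> decompose arrow: push c~Int, b~Int
step 2: unify c ~ Int  [subst: {-} | 4 pending]
  bind c := Int
step 3: unify b ~ Int  [subst: {c:=Int} | 3 pending]
  bind b := Int
step 4: unify Int ~ Int  [subst: {c:=Int, b:=Int} | 2 pending]
  -> identical, skip
step 5: unify a ~ e  [subst: {c:=Int, b:=Int} | 1 pending]
  bind a := e
step 6: unify Bool ~ Bool  [subst: {c:=Int, b:=Int, a:=e} | 0 pending]
  -> identical, skip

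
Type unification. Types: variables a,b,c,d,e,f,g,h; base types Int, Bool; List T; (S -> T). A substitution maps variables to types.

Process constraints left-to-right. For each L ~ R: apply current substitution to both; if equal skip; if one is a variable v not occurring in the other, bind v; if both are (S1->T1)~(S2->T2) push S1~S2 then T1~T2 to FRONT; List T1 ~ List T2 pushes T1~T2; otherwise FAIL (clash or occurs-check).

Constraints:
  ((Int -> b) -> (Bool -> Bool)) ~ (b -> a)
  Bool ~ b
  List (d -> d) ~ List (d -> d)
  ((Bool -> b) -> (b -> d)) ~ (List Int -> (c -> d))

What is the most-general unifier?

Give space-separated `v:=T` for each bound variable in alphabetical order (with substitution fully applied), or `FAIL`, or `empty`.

Answer: FAIL

Derivation:
step 1: unify ((Int -> b) -> (Bool -> Bool)) ~ (b -> a)  [subst: {-} | 3 pending]
  -> decompose arrow: push (Int -> b)~b, (Bool -> Bool)~a
step 2: unify (Int -> b) ~ b  [subst: {-} | 4 pending]
  occurs-check fail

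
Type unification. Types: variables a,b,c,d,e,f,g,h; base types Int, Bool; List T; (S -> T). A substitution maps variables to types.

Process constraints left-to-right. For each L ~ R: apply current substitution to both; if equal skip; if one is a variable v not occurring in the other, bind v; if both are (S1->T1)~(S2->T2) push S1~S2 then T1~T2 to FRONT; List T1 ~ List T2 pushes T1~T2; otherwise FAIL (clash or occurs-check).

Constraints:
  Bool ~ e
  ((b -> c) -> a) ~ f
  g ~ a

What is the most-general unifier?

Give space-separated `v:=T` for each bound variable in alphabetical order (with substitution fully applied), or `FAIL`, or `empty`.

Answer: e:=Bool f:=((b -> c) -> a) g:=a

Derivation:
step 1: unify Bool ~ e  [subst: {-} | 2 pending]
  bind e := Bool
step 2: unify ((b -> c) -> a) ~ f  [subst: {e:=Bool} | 1 pending]
  bind f := ((b -> c) -> a)
step 3: unify g ~ a  [subst: {e:=Bool, f:=((b -> c) -> a)} | 0 pending]
  bind g := a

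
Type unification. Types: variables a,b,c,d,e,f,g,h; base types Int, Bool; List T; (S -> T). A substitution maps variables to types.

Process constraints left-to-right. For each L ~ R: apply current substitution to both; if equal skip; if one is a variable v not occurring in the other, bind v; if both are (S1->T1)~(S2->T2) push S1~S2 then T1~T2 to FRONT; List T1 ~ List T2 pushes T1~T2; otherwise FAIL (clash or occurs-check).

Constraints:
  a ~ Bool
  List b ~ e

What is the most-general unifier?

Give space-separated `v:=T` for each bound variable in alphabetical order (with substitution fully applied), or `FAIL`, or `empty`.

Answer: a:=Bool e:=List b

Derivation:
step 1: unify a ~ Bool  [subst: {-} | 1 pending]
  bind a := Bool
step 2: unify List b ~ e  [subst: {a:=Bool} | 0 pending]
  bind e := List b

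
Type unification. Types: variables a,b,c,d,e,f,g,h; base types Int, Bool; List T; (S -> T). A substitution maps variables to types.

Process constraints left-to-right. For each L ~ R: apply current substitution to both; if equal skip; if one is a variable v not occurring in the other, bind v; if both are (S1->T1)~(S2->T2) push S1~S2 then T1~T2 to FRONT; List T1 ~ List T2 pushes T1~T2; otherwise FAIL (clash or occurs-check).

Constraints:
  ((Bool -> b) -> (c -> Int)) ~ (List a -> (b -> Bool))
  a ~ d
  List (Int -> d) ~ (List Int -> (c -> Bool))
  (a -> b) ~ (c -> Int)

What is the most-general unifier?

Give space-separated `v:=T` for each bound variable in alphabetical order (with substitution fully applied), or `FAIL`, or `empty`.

step 1: unify ((Bool -> b) -> (c -> Int)) ~ (List a -> (b -> Bool))  [subst: {-} | 3 pending]
  -> decompose arrow: push (Bool -> b)~List a, (c -> Int)~(b -> Bool)
step 2: unify (Bool -> b) ~ List a  [subst: {-} | 4 pending]
  clash: (Bool -> b) vs List a

Answer: FAIL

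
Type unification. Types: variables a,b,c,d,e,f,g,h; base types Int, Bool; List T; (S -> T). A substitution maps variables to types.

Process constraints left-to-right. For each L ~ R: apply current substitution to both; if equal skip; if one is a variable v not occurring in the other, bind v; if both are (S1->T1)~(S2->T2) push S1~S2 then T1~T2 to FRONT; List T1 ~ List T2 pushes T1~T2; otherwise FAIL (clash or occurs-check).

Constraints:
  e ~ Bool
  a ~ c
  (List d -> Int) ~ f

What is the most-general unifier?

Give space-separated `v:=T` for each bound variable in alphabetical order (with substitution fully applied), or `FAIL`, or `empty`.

step 1: unify e ~ Bool  [subst: {-} | 2 pending]
  bind e := Bool
step 2: unify a ~ c  [subst: {e:=Bool} | 1 pending]
  bind a := c
step 3: unify (List d -> Int) ~ f  [subst: {e:=Bool, a:=c} | 0 pending]
  bind f := (List d -> Int)

Answer: a:=c e:=Bool f:=(List d -> Int)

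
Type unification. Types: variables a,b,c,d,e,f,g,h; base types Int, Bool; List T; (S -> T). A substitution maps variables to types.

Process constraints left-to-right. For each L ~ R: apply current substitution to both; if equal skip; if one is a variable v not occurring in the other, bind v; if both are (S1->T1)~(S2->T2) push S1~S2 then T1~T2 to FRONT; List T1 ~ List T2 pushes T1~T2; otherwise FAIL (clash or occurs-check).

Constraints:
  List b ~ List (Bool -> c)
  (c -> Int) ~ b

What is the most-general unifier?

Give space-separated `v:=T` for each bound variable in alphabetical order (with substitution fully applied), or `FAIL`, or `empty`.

Answer: FAIL

Derivation:
step 1: unify List b ~ List (Bool -> c)  [subst: {-} | 1 pending]
  -> decompose List: push b~(Bool -> c)
step 2: unify b ~ (Bool -> c)  [subst: {-} | 1 pending]
  bind b := (Bool -> c)
step 3: unify (c -> Int) ~ (Bool -> c)  [subst: {b:=(Bool -> c)} | 0 pending]
  -> decompose arrow: push c~Bool, Int~c
step 4: unify c ~ Bool  [subst: {b:=(Bool -> c)} | 1 pending]
  bind c := Bool
step 5: unify Int ~ Bool  [subst: {b:=(Bool -> c), c:=Bool} | 0 pending]
  clash: Int vs Bool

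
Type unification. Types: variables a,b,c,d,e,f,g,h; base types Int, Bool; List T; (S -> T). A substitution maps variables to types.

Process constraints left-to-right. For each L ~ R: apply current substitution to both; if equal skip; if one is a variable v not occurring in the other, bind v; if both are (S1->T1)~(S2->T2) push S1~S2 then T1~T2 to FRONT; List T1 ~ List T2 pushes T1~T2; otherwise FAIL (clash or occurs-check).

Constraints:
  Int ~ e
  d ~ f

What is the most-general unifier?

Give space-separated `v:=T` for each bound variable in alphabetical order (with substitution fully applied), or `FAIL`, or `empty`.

Answer: d:=f e:=Int

Derivation:
step 1: unify Int ~ e  [subst: {-} | 1 pending]
  bind e := Int
step 2: unify d ~ f  [subst: {e:=Int} | 0 pending]
  bind d := f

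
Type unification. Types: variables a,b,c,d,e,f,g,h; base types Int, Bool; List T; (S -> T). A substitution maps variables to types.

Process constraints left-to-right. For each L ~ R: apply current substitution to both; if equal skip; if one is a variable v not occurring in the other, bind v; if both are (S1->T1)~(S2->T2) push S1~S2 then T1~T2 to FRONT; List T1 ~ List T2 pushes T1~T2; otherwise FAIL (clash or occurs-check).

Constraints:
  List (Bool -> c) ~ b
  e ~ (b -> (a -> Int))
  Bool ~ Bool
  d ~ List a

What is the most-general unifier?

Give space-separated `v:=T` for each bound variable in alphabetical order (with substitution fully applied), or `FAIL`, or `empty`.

Answer: b:=List (Bool -> c) d:=List a e:=(List (Bool -> c) -> (a -> Int))

Derivation:
step 1: unify List (Bool -> c) ~ b  [subst: {-} | 3 pending]
  bind b := List (Bool -> c)
step 2: unify e ~ (List (Bool -> c) -> (a -> Int))  [subst: {b:=List (Bool -> c)} | 2 pending]
  bind e := (List (Bool -> c) -> (a -> Int))
step 3: unify Bool ~ Bool  [subst: {b:=List (Bool -> c), e:=(List (Bool -> c) -> (a -> Int))} | 1 pending]
  -> identical, skip
step 4: unify d ~ List a  [subst: {b:=List (Bool -> c), e:=(List (Bool -> c) -> (a -> Int))} | 0 pending]
  bind d := List a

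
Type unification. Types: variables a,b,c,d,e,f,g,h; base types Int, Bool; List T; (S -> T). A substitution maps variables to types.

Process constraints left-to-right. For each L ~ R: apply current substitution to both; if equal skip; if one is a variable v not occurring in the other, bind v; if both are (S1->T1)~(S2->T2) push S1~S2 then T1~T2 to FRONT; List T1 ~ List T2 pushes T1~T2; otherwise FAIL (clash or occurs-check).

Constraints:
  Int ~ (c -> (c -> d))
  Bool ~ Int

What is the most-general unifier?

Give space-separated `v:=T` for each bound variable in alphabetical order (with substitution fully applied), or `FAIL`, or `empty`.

Answer: FAIL

Derivation:
step 1: unify Int ~ (c -> (c -> d))  [subst: {-} | 1 pending]
  clash: Int vs (c -> (c -> d))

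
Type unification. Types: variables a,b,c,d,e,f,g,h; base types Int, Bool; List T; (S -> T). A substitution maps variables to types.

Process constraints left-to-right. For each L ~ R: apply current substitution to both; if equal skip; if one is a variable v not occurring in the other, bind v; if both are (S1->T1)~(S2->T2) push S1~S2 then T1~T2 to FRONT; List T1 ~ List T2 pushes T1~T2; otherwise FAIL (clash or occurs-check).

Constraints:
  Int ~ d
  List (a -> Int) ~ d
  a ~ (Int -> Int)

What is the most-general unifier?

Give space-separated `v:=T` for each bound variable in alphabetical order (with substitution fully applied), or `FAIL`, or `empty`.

step 1: unify Int ~ d  [subst: {-} | 2 pending]
  bind d := Int
step 2: unify List (a -> Int) ~ Int  [subst: {d:=Int} | 1 pending]
  clash: List (a -> Int) vs Int

Answer: FAIL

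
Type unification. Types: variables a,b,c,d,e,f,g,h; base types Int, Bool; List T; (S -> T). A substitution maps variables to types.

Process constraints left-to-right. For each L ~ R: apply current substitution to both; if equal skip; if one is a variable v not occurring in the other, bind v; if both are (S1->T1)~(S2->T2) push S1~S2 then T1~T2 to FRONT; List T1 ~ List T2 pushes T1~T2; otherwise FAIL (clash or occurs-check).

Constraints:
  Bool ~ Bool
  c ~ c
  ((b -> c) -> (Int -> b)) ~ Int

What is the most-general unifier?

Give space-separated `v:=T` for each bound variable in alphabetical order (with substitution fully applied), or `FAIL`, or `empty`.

step 1: unify Bool ~ Bool  [subst: {-} | 2 pending]
  -> identical, skip
step 2: unify c ~ c  [subst: {-} | 1 pending]
  -> identical, skip
step 3: unify ((b -> c) -> (Int -> b)) ~ Int  [subst: {-} | 0 pending]
  clash: ((b -> c) -> (Int -> b)) vs Int

Answer: FAIL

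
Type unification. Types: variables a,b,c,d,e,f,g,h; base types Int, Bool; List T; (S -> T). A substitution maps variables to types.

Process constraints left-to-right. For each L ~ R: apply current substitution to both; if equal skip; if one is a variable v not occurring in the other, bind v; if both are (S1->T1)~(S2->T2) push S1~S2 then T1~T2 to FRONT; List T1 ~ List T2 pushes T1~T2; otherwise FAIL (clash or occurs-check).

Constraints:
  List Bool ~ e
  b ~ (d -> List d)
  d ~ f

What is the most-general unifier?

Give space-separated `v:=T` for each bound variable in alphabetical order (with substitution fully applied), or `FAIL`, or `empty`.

Answer: b:=(f -> List f) d:=f e:=List Bool

Derivation:
step 1: unify List Bool ~ e  [subst: {-} | 2 pending]
  bind e := List Bool
step 2: unify b ~ (d -> List d)  [subst: {e:=List Bool} | 1 pending]
  bind b := (d -> List d)
step 3: unify d ~ f  [subst: {e:=List Bool, b:=(d -> List d)} | 0 pending]
  bind d := f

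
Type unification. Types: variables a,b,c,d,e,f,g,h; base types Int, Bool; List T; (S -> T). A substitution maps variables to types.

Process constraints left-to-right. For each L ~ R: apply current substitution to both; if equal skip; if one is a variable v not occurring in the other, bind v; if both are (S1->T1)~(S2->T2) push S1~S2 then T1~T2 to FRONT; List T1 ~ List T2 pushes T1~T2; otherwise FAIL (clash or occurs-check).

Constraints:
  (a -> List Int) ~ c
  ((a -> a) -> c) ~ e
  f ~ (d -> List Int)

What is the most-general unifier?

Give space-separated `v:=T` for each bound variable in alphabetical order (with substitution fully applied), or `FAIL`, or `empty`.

Answer: c:=(a -> List Int) e:=((a -> a) -> (a -> List Int)) f:=(d -> List Int)

Derivation:
step 1: unify (a -> List Int) ~ c  [subst: {-} | 2 pending]
  bind c := (a -> List Int)
step 2: unify ((a -> a) -> (a -> List Int)) ~ e  [subst: {c:=(a -> List Int)} | 1 pending]
  bind e := ((a -> a) -> (a -> List Int))
step 3: unify f ~ (d -> List Int)  [subst: {c:=(a -> List Int), e:=((a -> a) -> (a -> List Int))} | 0 pending]
  bind f := (d -> List Int)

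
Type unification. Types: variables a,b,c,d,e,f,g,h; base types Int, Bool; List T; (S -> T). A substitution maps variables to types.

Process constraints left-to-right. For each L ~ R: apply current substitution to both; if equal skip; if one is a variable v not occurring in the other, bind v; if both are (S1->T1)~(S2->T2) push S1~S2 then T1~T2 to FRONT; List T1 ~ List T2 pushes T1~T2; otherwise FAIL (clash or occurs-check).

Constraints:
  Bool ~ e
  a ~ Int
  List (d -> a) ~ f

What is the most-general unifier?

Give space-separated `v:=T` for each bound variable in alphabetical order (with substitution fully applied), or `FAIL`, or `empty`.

step 1: unify Bool ~ e  [subst: {-} | 2 pending]
  bind e := Bool
step 2: unify a ~ Int  [subst: {e:=Bool} | 1 pending]
  bind a := Int
step 3: unify List (d -> Int) ~ f  [subst: {e:=Bool, a:=Int} | 0 pending]
  bind f := List (d -> Int)

Answer: a:=Int e:=Bool f:=List (d -> Int)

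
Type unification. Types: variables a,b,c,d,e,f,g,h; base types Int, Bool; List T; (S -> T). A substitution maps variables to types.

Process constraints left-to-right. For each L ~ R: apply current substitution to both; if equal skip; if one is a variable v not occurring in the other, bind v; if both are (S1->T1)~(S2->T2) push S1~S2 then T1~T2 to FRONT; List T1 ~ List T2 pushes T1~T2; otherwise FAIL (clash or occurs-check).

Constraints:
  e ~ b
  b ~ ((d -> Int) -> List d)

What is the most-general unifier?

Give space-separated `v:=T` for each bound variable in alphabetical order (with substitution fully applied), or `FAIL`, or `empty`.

step 1: unify e ~ b  [subst: {-} | 1 pending]
  bind e := b
step 2: unify b ~ ((d -> Int) -> List d)  [subst: {e:=b} | 0 pending]
  bind b := ((d -> Int) -> List d)

Answer: b:=((d -> Int) -> List d) e:=((d -> Int) -> List d)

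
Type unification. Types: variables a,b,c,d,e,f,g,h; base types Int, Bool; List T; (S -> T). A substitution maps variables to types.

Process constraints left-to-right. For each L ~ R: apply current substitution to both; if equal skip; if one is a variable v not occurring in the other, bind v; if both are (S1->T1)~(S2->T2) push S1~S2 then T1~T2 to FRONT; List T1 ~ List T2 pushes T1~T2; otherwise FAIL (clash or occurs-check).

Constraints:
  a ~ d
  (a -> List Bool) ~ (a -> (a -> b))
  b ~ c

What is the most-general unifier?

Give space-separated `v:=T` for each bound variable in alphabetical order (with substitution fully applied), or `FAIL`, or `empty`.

Answer: FAIL

Derivation:
step 1: unify a ~ d  [subst: {-} | 2 pending]
  bind a := d
step 2: unify (d -> List Bool) ~ (d -> (d -> b))  [subst: {a:=d} | 1 pending]
  -> decompose arrow: push d~d, List Bool~(d -> b)
step 3: unify d ~ d  [subst: {a:=d} | 2 pending]
  -> identical, skip
step 4: unify List Bool ~ (d -> b)  [subst: {a:=d} | 1 pending]
  clash: List Bool vs (d -> b)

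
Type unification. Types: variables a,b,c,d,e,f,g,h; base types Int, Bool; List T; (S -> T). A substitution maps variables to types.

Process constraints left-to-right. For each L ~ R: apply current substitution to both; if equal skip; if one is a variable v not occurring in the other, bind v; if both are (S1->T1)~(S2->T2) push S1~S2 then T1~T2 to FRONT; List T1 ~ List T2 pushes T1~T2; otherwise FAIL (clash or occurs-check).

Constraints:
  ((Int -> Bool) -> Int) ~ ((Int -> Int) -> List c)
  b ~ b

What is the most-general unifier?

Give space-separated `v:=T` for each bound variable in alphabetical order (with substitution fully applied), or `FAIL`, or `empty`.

step 1: unify ((Int -> Bool) -> Int) ~ ((Int -> Int) -> List c)  [subst: {-} | 1 pending]
  -> decompose arrow: push (Int -> Bool)~(Int -> Int), Int~List c
step 2: unify (Int -> Bool) ~ (Int -> Int)  [subst: {-} | 2 pending]
  -> decompose arrow: push Int~Int, Bool~Int
step 3: unify Int ~ Int  [subst: {-} | 3 pending]
  -> identical, skip
step 4: unify Bool ~ Int  [subst: {-} | 2 pending]
  clash: Bool vs Int

Answer: FAIL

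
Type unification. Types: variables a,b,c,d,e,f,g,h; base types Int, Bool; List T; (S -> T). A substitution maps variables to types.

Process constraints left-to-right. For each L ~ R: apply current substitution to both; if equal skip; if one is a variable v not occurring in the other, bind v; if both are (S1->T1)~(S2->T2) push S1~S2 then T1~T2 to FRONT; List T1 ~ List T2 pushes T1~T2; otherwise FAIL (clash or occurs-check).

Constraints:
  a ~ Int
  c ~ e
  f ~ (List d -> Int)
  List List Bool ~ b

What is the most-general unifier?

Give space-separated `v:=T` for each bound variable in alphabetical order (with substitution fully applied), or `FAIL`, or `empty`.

Answer: a:=Int b:=List List Bool c:=e f:=(List d -> Int)

Derivation:
step 1: unify a ~ Int  [subst: {-} | 3 pending]
  bind a := Int
step 2: unify c ~ e  [subst: {a:=Int} | 2 pending]
  bind c := e
step 3: unify f ~ (List d -> Int)  [subst: {a:=Int, c:=e} | 1 pending]
  bind f := (List d -> Int)
step 4: unify List List Bool ~ b  [subst: {a:=Int, c:=e, f:=(List d -> Int)} | 0 pending]
  bind b := List List Bool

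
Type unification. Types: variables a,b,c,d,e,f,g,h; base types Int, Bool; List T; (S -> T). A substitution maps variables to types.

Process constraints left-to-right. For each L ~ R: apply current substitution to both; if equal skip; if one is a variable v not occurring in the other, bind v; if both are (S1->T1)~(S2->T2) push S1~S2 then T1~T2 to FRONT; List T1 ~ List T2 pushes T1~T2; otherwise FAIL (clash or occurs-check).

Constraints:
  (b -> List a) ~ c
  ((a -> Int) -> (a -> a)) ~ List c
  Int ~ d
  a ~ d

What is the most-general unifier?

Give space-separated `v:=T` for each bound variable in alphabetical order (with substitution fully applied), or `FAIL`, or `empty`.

step 1: unify (b -> List a) ~ c  [subst: {-} | 3 pending]
  bind c := (b -> List a)
step 2: unify ((a -> Int) -> (a -> a)) ~ List (b -> List a)  [subst: {c:=(b -> List a)} | 2 pending]
  clash: ((a -> Int) -> (a -> a)) vs List (b -> List a)

Answer: FAIL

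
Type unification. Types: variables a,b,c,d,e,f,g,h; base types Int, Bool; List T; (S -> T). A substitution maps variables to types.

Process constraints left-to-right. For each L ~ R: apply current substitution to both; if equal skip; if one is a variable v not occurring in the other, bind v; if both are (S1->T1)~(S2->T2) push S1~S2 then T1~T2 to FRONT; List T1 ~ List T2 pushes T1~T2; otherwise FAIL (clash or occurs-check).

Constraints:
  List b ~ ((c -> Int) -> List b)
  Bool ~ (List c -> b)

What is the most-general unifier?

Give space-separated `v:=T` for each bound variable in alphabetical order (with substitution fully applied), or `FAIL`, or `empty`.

Answer: FAIL

Derivation:
step 1: unify List b ~ ((c -> Int) -> List b)  [subst: {-} | 1 pending]
  clash: List b vs ((c -> Int) -> List b)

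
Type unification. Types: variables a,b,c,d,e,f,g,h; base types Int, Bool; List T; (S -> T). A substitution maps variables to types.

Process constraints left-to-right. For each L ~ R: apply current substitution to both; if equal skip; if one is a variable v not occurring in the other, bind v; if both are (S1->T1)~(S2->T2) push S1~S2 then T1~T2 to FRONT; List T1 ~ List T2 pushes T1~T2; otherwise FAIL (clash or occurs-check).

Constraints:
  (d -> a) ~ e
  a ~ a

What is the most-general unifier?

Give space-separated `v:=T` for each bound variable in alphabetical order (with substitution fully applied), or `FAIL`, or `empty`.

step 1: unify (d -> a) ~ e  [subst: {-} | 1 pending]
  bind e := (d -> a)
step 2: unify a ~ a  [subst: {e:=(d -> a)} | 0 pending]
  -> identical, skip

Answer: e:=(d -> a)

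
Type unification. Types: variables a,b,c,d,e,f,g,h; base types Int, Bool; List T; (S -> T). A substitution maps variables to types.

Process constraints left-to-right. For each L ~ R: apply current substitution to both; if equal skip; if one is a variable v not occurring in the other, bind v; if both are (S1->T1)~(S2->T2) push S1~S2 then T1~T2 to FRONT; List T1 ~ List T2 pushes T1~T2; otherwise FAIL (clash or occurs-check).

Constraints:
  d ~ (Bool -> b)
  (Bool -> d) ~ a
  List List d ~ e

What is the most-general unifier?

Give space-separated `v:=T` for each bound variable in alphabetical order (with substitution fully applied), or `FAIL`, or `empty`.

step 1: unify d ~ (Bool -> b)  [subst: {-} | 2 pending]
  bind d := (Bool -> b)
step 2: unify (Bool -> (Bool -> b)) ~ a  [subst: {d:=(Bool -> b)} | 1 pending]
  bind a := (Bool -> (Bool -> b))
step 3: unify List List (Bool -> b) ~ e  [subst: {d:=(Bool -> b), a:=(Bool -> (Bool -> b))} | 0 pending]
  bind e := List List (Bool -> b)

Answer: a:=(Bool -> (Bool -> b)) d:=(Bool -> b) e:=List List (Bool -> b)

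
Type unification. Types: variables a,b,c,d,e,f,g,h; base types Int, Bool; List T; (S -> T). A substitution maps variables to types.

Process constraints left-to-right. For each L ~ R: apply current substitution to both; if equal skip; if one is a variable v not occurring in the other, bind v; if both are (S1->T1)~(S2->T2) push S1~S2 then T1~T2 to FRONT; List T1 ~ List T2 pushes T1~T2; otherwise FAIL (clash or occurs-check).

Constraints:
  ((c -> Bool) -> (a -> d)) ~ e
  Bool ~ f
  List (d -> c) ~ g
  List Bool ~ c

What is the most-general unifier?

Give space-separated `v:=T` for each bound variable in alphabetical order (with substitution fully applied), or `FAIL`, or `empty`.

step 1: unify ((c -> Bool) -> (a -> d)) ~ e  [subst: {-} | 3 pending]
  bind e := ((c -> Bool) -> (a -> d))
step 2: unify Bool ~ f  [subst: {e:=((c -> Bool) -> (a -> d))} | 2 pending]
  bind f := Bool
step 3: unify List (d -> c) ~ g  [subst: {e:=((c -> Bool) -> (a -> d)), f:=Bool} | 1 pending]
  bind g := List (d -> c)
step 4: unify List Bool ~ c  [subst: {e:=((c -> Bool) -> (a -> d)), f:=Bool, g:=List (d -> c)} | 0 pending]
  bind c := List Bool

Answer: c:=List Bool e:=((List Bool -> Bool) -> (a -> d)) f:=Bool g:=List (d -> List Bool)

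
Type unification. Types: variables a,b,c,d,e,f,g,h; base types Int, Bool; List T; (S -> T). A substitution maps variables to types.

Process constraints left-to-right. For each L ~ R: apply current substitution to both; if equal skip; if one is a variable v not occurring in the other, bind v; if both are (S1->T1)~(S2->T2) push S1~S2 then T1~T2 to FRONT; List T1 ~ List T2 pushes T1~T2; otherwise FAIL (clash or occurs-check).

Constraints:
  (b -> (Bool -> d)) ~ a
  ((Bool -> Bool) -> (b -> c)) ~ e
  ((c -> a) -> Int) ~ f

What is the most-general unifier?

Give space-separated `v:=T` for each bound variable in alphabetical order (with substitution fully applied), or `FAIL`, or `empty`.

step 1: unify (b -> (Bool -> d)) ~ a  [subst: {-} | 2 pending]
  bind a := (b -> (Bool -> d))
step 2: unify ((Bool -> Bool) -> (b -> c)) ~ e  [subst: {a:=(b -> (Bool -> d))} | 1 pending]
  bind e := ((Bool -> Bool) -> (b -> c))
step 3: unify ((c -> (b -> (Bool -> d))) -> Int) ~ f  [subst: {a:=(b -> (Bool -> d)), e:=((Bool -> Bool) -> (b -> c))} | 0 pending]
  bind f := ((c -> (b -> (Bool -> d))) -> Int)

Answer: a:=(b -> (Bool -> d)) e:=((Bool -> Bool) -> (b -> c)) f:=((c -> (b -> (Bool -> d))) -> Int)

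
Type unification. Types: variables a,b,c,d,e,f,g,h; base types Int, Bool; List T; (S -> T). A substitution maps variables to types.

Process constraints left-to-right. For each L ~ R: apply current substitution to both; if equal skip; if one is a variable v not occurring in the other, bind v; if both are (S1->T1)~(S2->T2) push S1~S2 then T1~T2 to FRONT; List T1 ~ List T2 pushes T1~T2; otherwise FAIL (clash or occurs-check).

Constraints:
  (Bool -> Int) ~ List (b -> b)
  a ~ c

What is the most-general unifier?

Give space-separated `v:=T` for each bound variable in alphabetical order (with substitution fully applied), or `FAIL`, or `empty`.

step 1: unify (Bool -> Int) ~ List (b -> b)  [subst: {-} | 1 pending]
  clash: (Bool -> Int) vs List (b -> b)

Answer: FAIL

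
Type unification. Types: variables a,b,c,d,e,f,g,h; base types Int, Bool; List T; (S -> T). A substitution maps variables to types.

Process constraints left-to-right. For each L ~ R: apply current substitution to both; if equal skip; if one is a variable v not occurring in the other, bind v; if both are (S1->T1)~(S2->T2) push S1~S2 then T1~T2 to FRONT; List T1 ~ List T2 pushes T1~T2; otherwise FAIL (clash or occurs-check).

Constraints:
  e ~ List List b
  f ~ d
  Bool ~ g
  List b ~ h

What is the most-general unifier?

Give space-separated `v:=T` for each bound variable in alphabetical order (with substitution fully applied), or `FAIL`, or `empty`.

Answer: e:=List List b f:=d g:=Bool h:=List b

Derivation:
step 1: unify e ~ List List b  [subst: {-} | 3 pending]
  bind e := List List b
step 2: unify f ~ d  [subst: {e:=List List b} | 2 pending]
  bind f := d
step 3: unify Bool ~ g  [subst: {e:=List List b, f:=d} | 1 pending]
  bind g := Bool
step 4: unify List b ~ h  [subst: {e:=List List b, f:=d, g:=Bool} | 0 pending]
  bind h := List b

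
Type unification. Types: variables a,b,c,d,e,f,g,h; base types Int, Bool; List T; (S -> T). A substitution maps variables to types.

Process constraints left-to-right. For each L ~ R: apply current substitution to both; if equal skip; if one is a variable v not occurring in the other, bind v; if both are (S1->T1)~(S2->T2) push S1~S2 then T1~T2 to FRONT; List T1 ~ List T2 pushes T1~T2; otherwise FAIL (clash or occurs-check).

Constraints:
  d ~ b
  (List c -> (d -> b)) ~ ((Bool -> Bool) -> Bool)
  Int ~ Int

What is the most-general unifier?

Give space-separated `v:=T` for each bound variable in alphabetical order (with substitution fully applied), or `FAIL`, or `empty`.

step 1: unify d ~ b  [subst: {-} | 2 pending]
  bind d := b
step 2: unify (List c -> (b -> b)) ~ ((Bool -> Bool) -> Bool)  [subst: {d:=b} | 1 pending]
  -> decompose arrow: push List c~(Bool -> Bool), (b -> b)~Bool
step 3: unify List c ~ (Bool -> Bool)  [subst: {d:=b} | 2 pending]
  clash: List c vs (Bool -> Bool)

Answer: FAIL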